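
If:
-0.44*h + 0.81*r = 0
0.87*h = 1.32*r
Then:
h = 0.00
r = 0.00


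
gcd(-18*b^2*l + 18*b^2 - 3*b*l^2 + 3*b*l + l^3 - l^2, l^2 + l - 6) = 1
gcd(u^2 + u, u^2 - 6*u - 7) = u + 1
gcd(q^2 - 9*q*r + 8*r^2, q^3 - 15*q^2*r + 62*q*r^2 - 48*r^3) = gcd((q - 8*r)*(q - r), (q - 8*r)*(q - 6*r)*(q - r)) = q^2 - 9*q*r + 8*r^2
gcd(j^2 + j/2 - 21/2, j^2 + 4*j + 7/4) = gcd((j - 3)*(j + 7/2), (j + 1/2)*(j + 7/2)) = j + 7/2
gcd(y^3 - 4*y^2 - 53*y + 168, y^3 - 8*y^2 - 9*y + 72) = y^2 - 11*y + 24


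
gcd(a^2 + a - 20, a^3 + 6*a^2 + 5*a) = a + 5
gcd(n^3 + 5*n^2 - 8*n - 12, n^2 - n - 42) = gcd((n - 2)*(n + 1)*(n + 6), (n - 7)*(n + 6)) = n + 6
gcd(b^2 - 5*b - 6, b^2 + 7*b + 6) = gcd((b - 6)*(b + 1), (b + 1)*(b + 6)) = b + 1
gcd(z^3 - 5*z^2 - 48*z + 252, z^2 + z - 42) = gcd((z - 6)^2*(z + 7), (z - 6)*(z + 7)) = z^2 + z - 42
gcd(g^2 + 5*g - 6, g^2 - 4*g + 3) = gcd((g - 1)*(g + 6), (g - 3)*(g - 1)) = g - 1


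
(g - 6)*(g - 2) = g^2 - 8*g + 12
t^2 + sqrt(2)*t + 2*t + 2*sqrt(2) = (t + 2)*(t + sqrt(2))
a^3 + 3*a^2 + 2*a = a*(a + 1)*(a + 2)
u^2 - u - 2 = (u - 2)*(u + 1)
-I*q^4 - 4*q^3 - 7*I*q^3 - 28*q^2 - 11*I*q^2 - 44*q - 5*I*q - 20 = (q + 1)*(q + 5)*(q - 4*I)*(-I*q - I)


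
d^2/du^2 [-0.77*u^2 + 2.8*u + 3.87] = -1.54000000000000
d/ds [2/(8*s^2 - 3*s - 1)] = 2*(3 - 16*s)/(-8*s^2 + 3*s + 1)^2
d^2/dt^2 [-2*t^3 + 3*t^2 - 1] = 6 - 12*t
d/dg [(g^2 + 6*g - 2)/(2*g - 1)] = 2*(g^2 - g - 1)/(4*g^2 - 4*g + 1)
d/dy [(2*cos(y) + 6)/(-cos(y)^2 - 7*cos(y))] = -(2*sin(y) + 42*sin(y)/cos(y)^2 + 12*tan(y))/(cos(y) + 7)^2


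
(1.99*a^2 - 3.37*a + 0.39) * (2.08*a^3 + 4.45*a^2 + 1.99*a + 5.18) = 4.1392*a^5 + 1.8459*a^4 - 10.2252*a^3 + 5.3374*a^2 - 16.6805*a + 2.0202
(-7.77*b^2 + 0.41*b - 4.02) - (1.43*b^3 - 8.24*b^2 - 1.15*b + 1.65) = -1.43*b^3 + 0.470000000000001*b^2 + 1.56*b - 5.67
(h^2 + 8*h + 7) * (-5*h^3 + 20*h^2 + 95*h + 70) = -5*h^5 - 20*h^4 + 220*h^3 + 970*h^2 + 1225*h + 490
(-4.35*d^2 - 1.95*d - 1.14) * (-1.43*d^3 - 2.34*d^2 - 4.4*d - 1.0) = 6.2205*d^5 + 12.9675*d^4 + 25.3332*d^3 + 15.5976*d^2 + 6.966*d + 1.14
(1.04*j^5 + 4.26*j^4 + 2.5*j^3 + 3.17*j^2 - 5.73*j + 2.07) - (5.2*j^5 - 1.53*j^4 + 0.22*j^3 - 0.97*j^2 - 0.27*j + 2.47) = -4.16*j^5 + 5.79*j^4 + 2.28*j^3 + 4.14*j^2 - 5.46*j - 0.4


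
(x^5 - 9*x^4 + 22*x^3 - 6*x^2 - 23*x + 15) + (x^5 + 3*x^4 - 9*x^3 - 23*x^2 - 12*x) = 2*x^5 - 6*x^4 + 13*x^3 - 29*x^2 - 35*x + 15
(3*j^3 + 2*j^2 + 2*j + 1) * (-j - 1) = -3*j^4 - 5*j^3 - 4*j^2 - 3*j - 1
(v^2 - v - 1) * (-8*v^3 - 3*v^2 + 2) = -8*v^5 + 5*v^4 + 11*v^3 + 5*v^2 - 2*v - 2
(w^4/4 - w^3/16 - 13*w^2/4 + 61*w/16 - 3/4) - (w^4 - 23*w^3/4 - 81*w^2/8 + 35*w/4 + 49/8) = -3*w^4/4 + 91*w^3/16 + 55*w^2/8 - 79*w/16 - 55/8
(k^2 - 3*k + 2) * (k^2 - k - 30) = k^4 - 4*k^3 - 25*k^2 + 88*k - 60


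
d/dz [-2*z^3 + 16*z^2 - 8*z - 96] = -6*z^2 + 32*z - 8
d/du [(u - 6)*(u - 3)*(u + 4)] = 3*u^2 - 10*u - 18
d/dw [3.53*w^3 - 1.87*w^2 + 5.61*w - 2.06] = 10.59*w^2 - 3.74*w + 5.61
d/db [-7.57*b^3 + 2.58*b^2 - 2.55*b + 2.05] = -22.71*b^2 + 5.16*b - 2.55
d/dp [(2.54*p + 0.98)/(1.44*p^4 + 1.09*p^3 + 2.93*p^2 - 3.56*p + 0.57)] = (-10.9728*p^4 - 11.182*p^3 - 10.6468*p^2 - 5.7428*p + 4.9366)/(2.0736*p^8 + 3.1392*p^7 + 9.6265*p^6 - 3.8654*p^5 + 2.4657*p^4 - 19.619*p^3 + 16.0138*p^2 - 4.0584*p + 0.3249)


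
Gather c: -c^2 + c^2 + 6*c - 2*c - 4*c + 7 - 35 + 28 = 0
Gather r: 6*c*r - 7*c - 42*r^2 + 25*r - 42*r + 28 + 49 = -7*c - 42*r^2 + r*(6*c - 17) + 77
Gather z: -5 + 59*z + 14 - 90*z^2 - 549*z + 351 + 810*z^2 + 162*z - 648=720*z^2 - 328*z - 288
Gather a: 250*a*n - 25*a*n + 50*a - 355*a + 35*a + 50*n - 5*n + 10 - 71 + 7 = a*(225*n - 270) + 45*n - 54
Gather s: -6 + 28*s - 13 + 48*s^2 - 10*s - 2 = 48*s^2 + 18*s - 21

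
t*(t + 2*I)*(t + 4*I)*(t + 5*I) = t^4 + 11*I*t^3 - 38*t^2 - 40*I*t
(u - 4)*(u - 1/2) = u^2 - 9*u/2 + 2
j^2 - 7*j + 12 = (j - 4)*(j - 3)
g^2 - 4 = (g - 2)*(g + 2)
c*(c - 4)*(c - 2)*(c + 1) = c^4 - 5*c^3 + 2*c^2 + 8*c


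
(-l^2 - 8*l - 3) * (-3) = 3*l^2 + 24*l + 9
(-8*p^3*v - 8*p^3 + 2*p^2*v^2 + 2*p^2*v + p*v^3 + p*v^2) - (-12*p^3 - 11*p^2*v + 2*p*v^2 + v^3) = -8*p^3*v + 4*p^3 + 2*p^2*v^2 + 13*p^2*v + p*v^3 - p*v^2 - v^3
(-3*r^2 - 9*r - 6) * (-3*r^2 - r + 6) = 9*r^4 + 30*r^3 + 9*r^2 - 48*r - 36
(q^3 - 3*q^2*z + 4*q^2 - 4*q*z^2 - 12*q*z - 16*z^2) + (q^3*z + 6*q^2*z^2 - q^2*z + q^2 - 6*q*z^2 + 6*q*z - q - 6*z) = q^3*z + q^3 + 6*q^2*z^2 - 4*q^2*z + 5*q^2 - 10*q*z^2 - 6*q*z - q - 16*z^2 - 6*z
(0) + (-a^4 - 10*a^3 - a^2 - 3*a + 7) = -a^4 - 10*a^3 - a^2 - 3*a + 7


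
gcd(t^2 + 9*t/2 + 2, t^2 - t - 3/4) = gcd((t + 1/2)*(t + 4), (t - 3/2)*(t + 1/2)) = t + 1/2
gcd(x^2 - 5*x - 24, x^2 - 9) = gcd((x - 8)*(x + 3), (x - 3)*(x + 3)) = x + 3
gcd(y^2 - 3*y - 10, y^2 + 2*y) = y + 2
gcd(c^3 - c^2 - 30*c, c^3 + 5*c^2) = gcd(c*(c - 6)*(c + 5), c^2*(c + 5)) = c^2 + 5*c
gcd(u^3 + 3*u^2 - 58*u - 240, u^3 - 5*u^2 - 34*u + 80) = u^2 - 3*u - 40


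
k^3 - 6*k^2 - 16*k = k*(k - 8)*(k + 2)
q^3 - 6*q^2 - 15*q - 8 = (q - 8)*(q + 1)^2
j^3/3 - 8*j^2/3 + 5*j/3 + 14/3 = (j/3 + 1/3)*(j - 7)*(j - 2)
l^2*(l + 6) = l^3 + 6*l^2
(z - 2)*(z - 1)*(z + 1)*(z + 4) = z^4 + 2*z^3 - 9*z^2 - 2*z + 8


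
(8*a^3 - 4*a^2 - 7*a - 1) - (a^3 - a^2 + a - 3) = 7*a^3 - 3*a^2 - 8*a + 2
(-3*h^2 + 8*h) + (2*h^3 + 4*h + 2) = 2*h^3 - 3*h^2 + 12*h + 2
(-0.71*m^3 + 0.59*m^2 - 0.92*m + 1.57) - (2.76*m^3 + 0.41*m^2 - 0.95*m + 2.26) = -3.47*m^3 + 0.18*m^2 + 0.0299999999999999*m - 0.69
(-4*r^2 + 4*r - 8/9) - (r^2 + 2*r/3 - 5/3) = -5*r^2 + 10*r/3 + 7/9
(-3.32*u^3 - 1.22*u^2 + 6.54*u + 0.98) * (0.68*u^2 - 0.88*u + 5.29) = -2.2576*u^5 + 2.092*u^4 - 12.042*u^3 - 11.5426*u^2 + 33.7342*u + 5.1842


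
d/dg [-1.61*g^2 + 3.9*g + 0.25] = 3.9 - 3.22*g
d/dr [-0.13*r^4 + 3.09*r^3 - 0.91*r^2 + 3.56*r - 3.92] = -0.52*r^3 + 9.27*r^2 - 1.82*r + 3.56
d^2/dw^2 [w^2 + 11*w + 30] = 2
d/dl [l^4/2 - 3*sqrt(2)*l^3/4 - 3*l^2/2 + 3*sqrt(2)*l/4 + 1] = 2*l^3 - 9*sqrt(2)*l^2/4 - 3*l + 3*sqrt(2)/4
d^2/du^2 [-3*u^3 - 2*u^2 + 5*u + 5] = -18*u - 4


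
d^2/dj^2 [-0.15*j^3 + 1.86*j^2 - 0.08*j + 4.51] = 3.72 - 0.9*j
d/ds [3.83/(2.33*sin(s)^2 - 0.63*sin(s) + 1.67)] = (2.4129 - 17.8478*sin(s))*cos(s)/(2.33*sin(s)^2 - 0.63*sin(s) + 1.67)^2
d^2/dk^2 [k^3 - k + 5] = 6*k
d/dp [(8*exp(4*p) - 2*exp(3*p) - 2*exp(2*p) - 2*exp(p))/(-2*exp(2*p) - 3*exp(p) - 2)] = (-32*exp(5*p) - 68*exp(4*p) - 52*exp(3*p) + 14*exp(2*p) + 8*exp(p) + 4)*exp(p)/(4*exp(4*p) + 12*exp(3*p) + 17*exp(2*p) + 12*exp(p) + 4)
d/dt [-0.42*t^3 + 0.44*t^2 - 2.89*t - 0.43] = -1.26*t^2 + 0.88*t - 2.89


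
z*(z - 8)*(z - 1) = z^3 - 9*z^2 + 8*z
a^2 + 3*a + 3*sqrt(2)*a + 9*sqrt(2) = (a + 3)*(a + 3*sqrt(2))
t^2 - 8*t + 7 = (t - 7)*(t - 1)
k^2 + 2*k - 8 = (k - 2)*(k + 4)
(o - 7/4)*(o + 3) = o^2 + 5*o/4 - 21/4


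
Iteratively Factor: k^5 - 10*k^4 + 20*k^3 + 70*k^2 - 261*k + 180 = (k + 3)*(k^4 - 13*k^3 + 59*k^2 - 107*k + 60) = (k - 3)*(k + 3)*(k^3 - 10*k^2 + 29*k - 20) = (k - 3)*(k - 1)*(k + 3)*(k^2 - 9*k + 20) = (k - 4)*(k - 3)*(k - 1)*(k + 3)*(k - 5)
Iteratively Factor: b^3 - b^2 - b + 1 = (b + 1)*(b^2 - 2*b + 1) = (b - 1)*(b + 1)*(b - 1)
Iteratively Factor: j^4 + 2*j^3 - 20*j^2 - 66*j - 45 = (j + 1)*(j^3 + j^2 - 21*j - 45) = (j + 1)*(j + 3)*(j^2 - 2*j - 15) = (j + 1)*(j + 3)^2*(j - 5)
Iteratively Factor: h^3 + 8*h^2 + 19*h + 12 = (h + 3)*(h^2 + 5*h + 4) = (h + 1)*(h + 3)*(h + 4)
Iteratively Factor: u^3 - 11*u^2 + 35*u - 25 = (u - 5)*(u^2 - 6*u + 5) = (u - 5)*(u - 1)*(u - 5)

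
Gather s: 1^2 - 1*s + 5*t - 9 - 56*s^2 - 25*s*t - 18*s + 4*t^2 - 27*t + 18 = -56*s^2 + s*(-25*t - 19) + 4*t^2 - 22*t + 10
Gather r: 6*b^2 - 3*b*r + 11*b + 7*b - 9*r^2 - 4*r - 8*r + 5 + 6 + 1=6*b^2 + 18*b - 9*r^2 + r*(-3*b - 12) + 12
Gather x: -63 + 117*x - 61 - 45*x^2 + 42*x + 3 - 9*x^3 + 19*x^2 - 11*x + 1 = -9*x^3 - 26*x^2 + 148*x - 120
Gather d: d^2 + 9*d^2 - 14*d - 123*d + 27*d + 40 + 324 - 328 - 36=10*d^2 - 110*d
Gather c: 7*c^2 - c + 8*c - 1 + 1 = 7*c^2 + 7*c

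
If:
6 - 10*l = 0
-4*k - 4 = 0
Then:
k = -1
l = 3/5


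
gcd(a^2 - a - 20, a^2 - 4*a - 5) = a - 5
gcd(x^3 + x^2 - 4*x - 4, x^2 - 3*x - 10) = x + 2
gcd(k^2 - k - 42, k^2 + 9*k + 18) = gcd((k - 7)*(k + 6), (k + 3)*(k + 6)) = k + 6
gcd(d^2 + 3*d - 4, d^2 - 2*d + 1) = d - 1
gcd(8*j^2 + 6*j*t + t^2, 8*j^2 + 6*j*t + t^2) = 8*j^2 + 6*j*t + t^2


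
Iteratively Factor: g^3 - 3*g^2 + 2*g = (g - 1)*(g^2 - 2*g) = (g - 2)*(g - 1)*(g)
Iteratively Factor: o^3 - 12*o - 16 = (o + 2)*(o^2 - 2*o - 8) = (o + 2)^2*(o - 4)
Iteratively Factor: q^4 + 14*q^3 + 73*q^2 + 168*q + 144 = (q + 3)*(q^3 + 11*q^2 + 40*q + 48) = (q + 3)*(q + 4)*(q^2 + 7*q + 12) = (q + 3)*(q + 4)^2*(q + 3)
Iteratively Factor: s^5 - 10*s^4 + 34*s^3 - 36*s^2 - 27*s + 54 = (s - 2)*(s^4 - 8*s^3 + 18*s^2 - 27) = (s - 3)*(s - 2)*(s^3 - 5*s^2 + 3*s + 9) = (s - 3)*(s - 2)*(s + 1)*(s^2 - 6*s + 9) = (s - 3)^2*(s - 2)*(s + 1)*(s - 3)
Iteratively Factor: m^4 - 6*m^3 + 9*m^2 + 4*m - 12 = (m - 3)*(m^3 - 3*m^2 + 4) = (m - 3)*(m - 2)*(m^2 - m - 2) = (m - 3)*(m - 2)^2*(m + 1)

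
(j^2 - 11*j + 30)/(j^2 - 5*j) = (j - 6)/j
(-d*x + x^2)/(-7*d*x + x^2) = (d - x)/(7*d - x)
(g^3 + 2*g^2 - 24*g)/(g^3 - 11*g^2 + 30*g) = (g^2 + 2*g - 24)/(g^2 - 11*g + 30)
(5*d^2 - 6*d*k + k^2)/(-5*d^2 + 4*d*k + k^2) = (-5*d + k)/(5*d + k)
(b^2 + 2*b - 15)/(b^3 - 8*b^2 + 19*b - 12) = (b + 5)/(b^2 - 5*b + 4)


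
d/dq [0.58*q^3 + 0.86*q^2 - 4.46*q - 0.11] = 1.74*q^2 + 1.72*q - 4.46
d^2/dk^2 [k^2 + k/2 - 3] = 2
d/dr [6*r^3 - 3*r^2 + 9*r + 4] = 18*r^2 - 6*r + 9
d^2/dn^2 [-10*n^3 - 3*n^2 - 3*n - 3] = -60*n - 6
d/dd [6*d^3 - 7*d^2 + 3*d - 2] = 18*d^2 - 14*d + 3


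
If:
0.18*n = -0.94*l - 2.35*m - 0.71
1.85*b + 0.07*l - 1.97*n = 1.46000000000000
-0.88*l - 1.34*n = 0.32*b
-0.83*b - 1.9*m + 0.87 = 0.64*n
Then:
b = 1.02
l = -0.66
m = -0.05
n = 0.19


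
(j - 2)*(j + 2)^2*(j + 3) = j^4 + 5*j^3 + 2*j^2 - 20*j - 24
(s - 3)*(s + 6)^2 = s^3 + 9*s^2 - 108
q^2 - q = q*(q - 1)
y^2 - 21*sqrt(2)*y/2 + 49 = (y - 7*sqrt(2))*(y - 7*sqrt(2)/2)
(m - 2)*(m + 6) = m^2 + 4*m - 12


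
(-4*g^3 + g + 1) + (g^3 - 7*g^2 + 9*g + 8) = -3*g^3 - 7*g^2 + 10*g + 9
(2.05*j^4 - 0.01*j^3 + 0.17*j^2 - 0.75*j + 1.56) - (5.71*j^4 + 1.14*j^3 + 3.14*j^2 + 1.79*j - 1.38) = -3.66*j^4 - 1.15*j^3 - 2.97*j^2 - 2.54*j + 2.94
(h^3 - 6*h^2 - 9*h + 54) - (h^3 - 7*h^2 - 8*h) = h^2 - h + 54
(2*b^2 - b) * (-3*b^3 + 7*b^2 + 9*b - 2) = -6*b^5 + 17*b^4 + 11*b^3 - 13*b^2 + 2*b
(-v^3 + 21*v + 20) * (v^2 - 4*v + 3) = -v^5 + 4*v^4 + 18*v^3 - 64*v^2 - 17*v + 60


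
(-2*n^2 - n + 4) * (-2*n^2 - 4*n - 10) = 4*n^4 + 10*n^3 + 16*n^2 - 6*n - 40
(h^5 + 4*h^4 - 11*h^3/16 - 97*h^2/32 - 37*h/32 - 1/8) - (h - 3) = h^5 + 4*h^4 - 11*h^3/16 - 97*h^2/32 - 69*h/32 + 23/8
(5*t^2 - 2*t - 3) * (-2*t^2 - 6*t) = -10*t^4 - 26*t^3 + 18*t^2 + 18*t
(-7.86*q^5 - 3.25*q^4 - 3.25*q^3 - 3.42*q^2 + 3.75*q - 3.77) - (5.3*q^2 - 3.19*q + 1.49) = -7.86*q^5 - 3.25*q^4 - 3.25*q^3 - 8.72*q^2 + 6.94*q - 5.26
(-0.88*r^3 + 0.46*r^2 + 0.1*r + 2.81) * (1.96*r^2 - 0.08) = -1.7248*r^5 + 0.9016*r^4 + 0.2664*r^3 + 5.4708*r^2 - 0.008*r - 0.2248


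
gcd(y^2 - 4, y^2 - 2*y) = y - 2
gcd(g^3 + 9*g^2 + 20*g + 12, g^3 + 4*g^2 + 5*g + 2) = g^2 + 3*g + 2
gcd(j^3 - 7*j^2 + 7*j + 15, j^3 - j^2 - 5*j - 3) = j^2 - 2*j - 3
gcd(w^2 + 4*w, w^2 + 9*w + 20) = w + 4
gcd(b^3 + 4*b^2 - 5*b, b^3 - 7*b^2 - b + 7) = b - 1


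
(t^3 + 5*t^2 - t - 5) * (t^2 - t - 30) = t^5 + 4*t^4 - 36*t^3 - 154*t^2 + 35*t + 150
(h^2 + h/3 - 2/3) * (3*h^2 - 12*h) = 3*h^4 - 11*h^3 - 6*h^2 + 8*h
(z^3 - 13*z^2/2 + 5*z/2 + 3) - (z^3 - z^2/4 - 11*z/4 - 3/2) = -25*z^2/4 + 21*z/4 + 9/2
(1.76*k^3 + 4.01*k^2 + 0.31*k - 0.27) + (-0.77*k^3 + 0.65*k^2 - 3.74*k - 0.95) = 0.99*k^3 + 4.66*k^2 - 3.43*k - 1.22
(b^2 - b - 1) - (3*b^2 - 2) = -2*b^2 - b + 1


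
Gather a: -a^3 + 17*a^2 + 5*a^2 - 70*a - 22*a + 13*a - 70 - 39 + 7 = -a^3 + 22*a^2 - 79*a - 102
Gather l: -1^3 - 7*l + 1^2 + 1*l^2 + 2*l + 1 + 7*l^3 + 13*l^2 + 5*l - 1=7*l^3 + 14*l^2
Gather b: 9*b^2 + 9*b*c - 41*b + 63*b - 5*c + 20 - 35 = 9*b^2 + b*(9*c + 22) - 5*c - 15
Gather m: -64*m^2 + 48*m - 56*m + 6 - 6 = -64*m^2 - 8*m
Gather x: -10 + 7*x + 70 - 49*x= 60 - 42*x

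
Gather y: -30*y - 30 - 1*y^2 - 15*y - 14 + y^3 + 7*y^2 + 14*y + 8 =y^3 + 6*y^2 - 31*y - 36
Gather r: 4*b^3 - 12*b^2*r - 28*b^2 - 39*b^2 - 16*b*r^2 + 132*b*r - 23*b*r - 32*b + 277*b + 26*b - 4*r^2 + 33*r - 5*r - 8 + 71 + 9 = 4*b^3 - 67*b^2 + 271*b + r^2*(-16*b - 4) + r*(-12*b^2 + 109*b + 28) + 72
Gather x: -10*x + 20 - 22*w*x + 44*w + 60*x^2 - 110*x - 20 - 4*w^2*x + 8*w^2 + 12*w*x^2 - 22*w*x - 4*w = 8*w^2 + 40*w + x^2*(12*w + 60) + x*(-4*w^2 - 44*w - 120)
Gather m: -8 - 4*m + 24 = 16 - 4*m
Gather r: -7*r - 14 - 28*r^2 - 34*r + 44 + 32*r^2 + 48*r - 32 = 4*r^2 + 7*r - 2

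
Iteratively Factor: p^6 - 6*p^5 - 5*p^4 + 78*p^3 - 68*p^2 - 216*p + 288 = (p + 3)*(p^5 - 9*p^4 + 22*p^3 + 12*p^2 - 104*p + 96) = (p - 2)*(p + 3)*(p^4 - 7*p^3 + 8*p^2 + 28*p - 48) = (p - 2)^2*(p + 3)*(p^3 - 5*p^2 - 2*p + 24) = (p - 4)*(p - 2)^2*(p + 3)*(p^2 - p - 6) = (p - 4)*(p - 2)^2*(p + 2)*(p + 3)*(p - 3)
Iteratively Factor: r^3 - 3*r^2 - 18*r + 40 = (r - 5)*(r^2 + 2*r - 8) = (r - 5)*(r + 4)*(r - 2)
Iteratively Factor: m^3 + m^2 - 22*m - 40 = (m - 5)*(m^2 + 6*m + 8) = (m - 5)*(m + 2)*(m + 4)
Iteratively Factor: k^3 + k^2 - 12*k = (k - 3)*(k^2 + 4*k) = k*(k - 3)*(k + 4)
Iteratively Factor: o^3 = (o)*(o^2) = o^2*(o)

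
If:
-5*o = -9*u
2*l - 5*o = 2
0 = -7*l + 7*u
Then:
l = -2/7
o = -18/35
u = -2/7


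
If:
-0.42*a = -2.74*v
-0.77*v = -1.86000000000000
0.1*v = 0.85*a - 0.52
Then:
No Solution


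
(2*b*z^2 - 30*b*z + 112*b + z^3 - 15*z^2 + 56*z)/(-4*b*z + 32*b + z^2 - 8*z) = (2*b*z - 14*b + z^2 - 7*z)/(-4*b + z)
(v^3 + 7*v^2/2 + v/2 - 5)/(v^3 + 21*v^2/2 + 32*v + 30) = (v - 1)/(v + 6)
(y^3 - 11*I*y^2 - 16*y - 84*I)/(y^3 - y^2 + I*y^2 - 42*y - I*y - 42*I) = (y^3 - 11*I*y^2 - 16*y - 84*I)/(y^3 + y^2*(-1 + I) - y*(42 + I) - 42*I)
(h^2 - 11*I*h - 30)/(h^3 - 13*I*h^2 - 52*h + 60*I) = 1/(h - 2*I)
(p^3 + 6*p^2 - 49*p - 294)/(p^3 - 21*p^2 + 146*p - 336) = (p^2 + 13*p + 42)/(p^2 - 14*p + 48)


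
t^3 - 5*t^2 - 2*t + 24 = (t - 4)*(t - 3)*(t + 2)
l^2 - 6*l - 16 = (l - 8)*(l + 2)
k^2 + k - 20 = (k - 4)*(k + 5)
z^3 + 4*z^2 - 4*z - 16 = (z - 2)*(z + 2)*(z + 4)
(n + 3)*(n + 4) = n^2 + 7*n + 12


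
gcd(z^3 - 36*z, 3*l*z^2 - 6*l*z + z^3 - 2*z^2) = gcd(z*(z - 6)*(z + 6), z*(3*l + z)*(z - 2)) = z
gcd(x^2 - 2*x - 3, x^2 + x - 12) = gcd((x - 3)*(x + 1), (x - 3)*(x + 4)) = x - 3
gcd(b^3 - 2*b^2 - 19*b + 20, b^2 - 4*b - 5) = b - 5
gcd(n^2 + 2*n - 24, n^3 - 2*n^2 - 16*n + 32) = n - 4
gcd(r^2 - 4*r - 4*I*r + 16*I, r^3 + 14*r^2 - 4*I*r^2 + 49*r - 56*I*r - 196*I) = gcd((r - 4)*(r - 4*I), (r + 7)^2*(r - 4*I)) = r - 4*I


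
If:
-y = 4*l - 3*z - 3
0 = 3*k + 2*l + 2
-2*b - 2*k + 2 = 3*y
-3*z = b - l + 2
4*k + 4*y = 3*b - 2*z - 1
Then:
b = 135/587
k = -370/587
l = -32/587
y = 548/587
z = -447/587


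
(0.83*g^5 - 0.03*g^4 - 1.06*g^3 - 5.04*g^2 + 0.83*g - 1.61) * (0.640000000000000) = 0.5312*g^5 - 0.0192*g^4 - 0.6784*g^3 - 3.2256*g^2 + 0.5312*g - 1.0304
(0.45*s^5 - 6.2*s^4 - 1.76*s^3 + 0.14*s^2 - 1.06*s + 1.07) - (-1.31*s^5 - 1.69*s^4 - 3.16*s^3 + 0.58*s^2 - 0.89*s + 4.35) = 1.76*s^5 - 4.51*s^4 + 1.4*s^3 - 0.44*s^2 - 0.17*s - 3.28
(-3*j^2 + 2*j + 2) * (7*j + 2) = -21*j^3 + 8*j^2 + 18*j + 4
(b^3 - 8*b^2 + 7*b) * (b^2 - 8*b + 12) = b^5 - 16*b^4 + 83*b^3 - 152*b^2 + 84*b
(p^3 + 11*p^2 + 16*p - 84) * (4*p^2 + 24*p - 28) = 4*p^5 + 68*p^4 + 300*p^3 - 260*p^2 - 2464*p + 2352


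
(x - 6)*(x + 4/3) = x^2 - 14*x/3 - 8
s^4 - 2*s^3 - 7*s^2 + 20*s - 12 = (s - 2)^2*(s - 1)*(s + 3)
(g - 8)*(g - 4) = g^2 - 12*g + 32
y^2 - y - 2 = (y - 2)*(y + 1)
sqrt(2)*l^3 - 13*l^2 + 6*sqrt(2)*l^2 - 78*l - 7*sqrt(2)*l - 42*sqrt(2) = (l + 6)*(l - 7*sqrt(2))*(sqrt(2)*l + 1)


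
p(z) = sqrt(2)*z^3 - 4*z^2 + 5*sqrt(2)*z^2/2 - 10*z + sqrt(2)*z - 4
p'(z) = 3*sqrt(2)*z^2 - 8*z + 5*sqrt(2)*z - 10 + sqrt(2)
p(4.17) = 54.67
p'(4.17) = 61.32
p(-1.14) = 3.09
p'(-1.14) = -2.01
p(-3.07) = -22.94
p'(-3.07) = 34.25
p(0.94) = -11.31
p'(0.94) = -5.71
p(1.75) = -12.87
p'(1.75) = 2.78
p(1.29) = -12.81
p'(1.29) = -2.72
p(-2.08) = -0.88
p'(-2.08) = 11.70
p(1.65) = -13.08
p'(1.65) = 1.43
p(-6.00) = -274.68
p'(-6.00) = 149.72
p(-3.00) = -20.61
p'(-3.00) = 32.38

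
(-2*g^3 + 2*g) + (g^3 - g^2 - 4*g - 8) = -g^3 - g^2 - 2*g - 8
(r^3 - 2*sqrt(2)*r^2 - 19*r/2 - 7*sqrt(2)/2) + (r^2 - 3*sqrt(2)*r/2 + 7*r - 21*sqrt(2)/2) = r^3 - 2*sqrt(2)*r^2 + r^2 - 5*r/2 - 3*sqrt(2)*r/2 - 14*sqrt(2)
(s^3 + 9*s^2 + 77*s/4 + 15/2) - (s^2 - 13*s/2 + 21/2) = s^3 + 8*s^2 + 103*s/4 - 3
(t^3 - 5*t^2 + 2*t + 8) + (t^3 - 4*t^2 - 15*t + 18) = 2*t^3 - 9*t^2 - 13*t + 26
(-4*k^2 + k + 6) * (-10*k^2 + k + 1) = 40*k^4 - 14*k^3 - 63*k^2 + 7*k + 6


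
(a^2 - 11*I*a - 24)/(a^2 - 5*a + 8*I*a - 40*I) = (a^2 - 11*I*a - 24)/(a^2 + a*(-5 + 8*I) - 40*I)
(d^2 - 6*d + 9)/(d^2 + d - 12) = (d - 3)/(d + 4)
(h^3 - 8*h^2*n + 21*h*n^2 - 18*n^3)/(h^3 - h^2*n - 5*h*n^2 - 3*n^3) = (h^2 - 5*h*n + 6*n^2)/(h^2 + 2*h*n + n^2)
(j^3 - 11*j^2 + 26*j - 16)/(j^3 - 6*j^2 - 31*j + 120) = (j^2 - 3*j + 2)/(j^2 + 2*j - 15)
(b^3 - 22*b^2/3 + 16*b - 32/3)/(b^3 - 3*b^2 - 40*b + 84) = (b^2 - 16*b/3 + 16/3)/(b^2 - b - 42)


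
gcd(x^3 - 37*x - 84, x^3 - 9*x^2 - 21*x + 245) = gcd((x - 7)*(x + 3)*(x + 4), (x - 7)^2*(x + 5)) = x - 7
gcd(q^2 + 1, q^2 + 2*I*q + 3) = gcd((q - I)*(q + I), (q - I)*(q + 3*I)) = q - I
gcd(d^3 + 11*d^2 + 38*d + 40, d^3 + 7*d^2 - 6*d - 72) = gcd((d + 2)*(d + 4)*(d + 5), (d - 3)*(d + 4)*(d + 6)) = d + 4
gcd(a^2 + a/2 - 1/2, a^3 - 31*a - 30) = a + 1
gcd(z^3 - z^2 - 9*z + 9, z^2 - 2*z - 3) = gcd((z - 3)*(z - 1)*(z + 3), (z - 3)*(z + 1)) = z - 3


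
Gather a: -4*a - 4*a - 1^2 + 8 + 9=16 - 8*a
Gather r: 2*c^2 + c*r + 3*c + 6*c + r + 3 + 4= 2*c^2 + 9*c + r*(c + 1) + 7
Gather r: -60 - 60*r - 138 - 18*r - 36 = -78*r - 234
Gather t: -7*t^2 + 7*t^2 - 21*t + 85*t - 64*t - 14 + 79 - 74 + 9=0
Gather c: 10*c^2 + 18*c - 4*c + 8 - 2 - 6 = 10*c^2 + 14*c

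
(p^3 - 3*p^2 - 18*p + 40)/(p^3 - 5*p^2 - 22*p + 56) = (p - 5)/(p - 7)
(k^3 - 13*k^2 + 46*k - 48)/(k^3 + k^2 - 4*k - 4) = (k^2 - 11*k + 24)/(k^2 + 3*k + 2)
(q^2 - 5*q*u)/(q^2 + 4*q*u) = (q - 5*u)/(q + 4*u)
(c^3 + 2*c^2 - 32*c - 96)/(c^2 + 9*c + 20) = (c^2 - 2*c - 24)/(c + 5)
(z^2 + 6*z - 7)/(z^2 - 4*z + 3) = (z + 7)/(z - 3)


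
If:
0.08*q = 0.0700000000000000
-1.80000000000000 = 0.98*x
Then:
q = 0.88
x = -1.84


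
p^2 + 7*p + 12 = (p + 3)*(p + 4)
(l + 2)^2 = l^2 + 4*l + 4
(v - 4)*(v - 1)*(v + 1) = v^3 - 4*v^2 - v + 4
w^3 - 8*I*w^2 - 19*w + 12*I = (w - 4*I)*(w - 3*I)*(w - I)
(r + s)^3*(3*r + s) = 3*r^4 + 10*r^3*s + 12*r^2*s^2 + 6*r*s^3 + s^4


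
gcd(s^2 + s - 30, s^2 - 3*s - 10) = s - 5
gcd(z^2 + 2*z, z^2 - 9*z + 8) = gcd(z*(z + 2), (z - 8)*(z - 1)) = 1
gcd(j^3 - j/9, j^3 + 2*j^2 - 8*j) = j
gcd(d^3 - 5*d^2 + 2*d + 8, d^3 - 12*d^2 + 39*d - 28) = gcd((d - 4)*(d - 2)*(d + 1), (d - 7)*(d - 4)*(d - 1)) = d - 4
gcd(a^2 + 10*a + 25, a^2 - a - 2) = 1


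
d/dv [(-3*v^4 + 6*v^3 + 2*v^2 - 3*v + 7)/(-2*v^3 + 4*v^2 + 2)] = (3*v^6 - 12*v^5 + 14*v^4 - 18*v^3 + 45*v^2 - 24*v - 3)/(2*(v^6 - 4*v^5 + 4*v^4 - 2*v^3 + 4*v^2 + 1))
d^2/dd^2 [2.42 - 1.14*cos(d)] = 1.14*cos(d)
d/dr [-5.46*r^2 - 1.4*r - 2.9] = -10.92*r - 1.4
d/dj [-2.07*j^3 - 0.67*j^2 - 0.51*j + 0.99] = -6.21*j^2 - 1.34*j - 0.51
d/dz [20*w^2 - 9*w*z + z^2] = -9*w + 2*z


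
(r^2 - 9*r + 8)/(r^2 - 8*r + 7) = (r - 8)/(r - 7)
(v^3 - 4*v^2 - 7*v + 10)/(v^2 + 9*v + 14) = (v^2 - 6*v + 5)/(v + 7)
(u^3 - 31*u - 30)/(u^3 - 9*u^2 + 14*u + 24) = (u + 5)/(u - 4)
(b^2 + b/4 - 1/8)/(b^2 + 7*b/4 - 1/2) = (b + 1/2)/(b + 2)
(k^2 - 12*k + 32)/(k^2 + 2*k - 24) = (k - 8)/(k + 6)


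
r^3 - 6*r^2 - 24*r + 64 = (r - 8)*(r - 2)*(r + 4)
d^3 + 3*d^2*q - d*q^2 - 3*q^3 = (d - q)*(d + q)*(d + 3*q)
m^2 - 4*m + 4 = (m - 2)^2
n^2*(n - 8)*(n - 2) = n^4 - 10*n^3 + 16*n^2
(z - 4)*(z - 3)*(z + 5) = z^3 - 2*z^2 - 23*z + 60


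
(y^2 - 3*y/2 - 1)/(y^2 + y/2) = (y - 2)/y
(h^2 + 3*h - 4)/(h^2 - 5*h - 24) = (-h^2 - 3*h + 4)/(-h^2 + 5*h + 24)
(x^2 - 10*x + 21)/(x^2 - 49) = (x - 3)/(x + 7)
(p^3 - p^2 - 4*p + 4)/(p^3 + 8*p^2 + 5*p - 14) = (p - 2)/(p + 7)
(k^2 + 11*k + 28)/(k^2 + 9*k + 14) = (k + 4)/(k + 2)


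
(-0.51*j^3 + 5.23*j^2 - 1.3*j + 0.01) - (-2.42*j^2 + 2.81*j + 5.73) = -0.51*j^3 + 7.65*j^2 - 4.11*j - 5.72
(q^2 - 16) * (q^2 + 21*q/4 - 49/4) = q^4 + 21*q^3/4 - 113*q^2/4 - 84*q + 196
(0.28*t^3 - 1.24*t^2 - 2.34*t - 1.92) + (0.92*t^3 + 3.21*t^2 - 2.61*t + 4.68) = 1.2*t^3 + 1.97*t^2 - 4.95*t + 2.76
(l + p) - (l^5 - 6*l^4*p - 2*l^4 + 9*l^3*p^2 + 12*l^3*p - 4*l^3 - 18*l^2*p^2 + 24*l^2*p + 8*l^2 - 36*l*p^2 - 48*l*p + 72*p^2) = -l^5 + 6*l^4*p + 2*l^4 - 9*l^3*p^2 - 12*l^3*p + 4*l^3 + 18*l^2*p^2 - 24*l^2*p - 8*l^2 + 36*l*p^2 + 48*l*p + l - 72*p^2 + p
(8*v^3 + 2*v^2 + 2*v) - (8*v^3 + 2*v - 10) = 2*v^2 + 10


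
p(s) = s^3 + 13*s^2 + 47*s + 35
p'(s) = 3*s^2 + 26*s + 47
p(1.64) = 151.46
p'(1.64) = 97.71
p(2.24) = 216.75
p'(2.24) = 120.29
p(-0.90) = 2.50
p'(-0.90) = 26.03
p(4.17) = 529.56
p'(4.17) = 207.59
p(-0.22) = 25.28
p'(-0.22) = 41.43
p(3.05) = 327.66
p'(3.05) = 154.21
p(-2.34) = -16.61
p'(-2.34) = 2.59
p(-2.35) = -16.64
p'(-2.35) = 2.47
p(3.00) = 320.00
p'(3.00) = 152.00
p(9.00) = 2240.00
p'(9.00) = 524.00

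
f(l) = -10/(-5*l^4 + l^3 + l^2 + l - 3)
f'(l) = -10*(20*l^3 - 3*l^2 - 2*l - 1)/(-5*l^4 + l^3 + l^2 + l - 3)^2 = 10*(-20*l^3 + 3*l^2 + 2*l + 1)/(-5*l^4 + l^3 + l^2 + l - 3)^2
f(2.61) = 0.05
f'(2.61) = -0.08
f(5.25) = 0.00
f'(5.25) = -0.00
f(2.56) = 0.05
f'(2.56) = -0.08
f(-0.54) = 2.61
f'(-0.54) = 2.69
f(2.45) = 0.06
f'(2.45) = -0.11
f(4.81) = 0.00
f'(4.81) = -0.00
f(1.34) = 0.74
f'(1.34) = -2.12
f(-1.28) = 0.55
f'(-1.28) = 1.37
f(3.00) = 0.03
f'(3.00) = -0.04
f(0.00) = 3.33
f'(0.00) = 1.11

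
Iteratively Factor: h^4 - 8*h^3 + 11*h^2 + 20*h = (h - 5)*(h^3 - 3*h^2 - 4*h) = (h - 5)*(h - 4)*(h^2 + h) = (h - 5)*(h - 4)*(h + 1)*(h)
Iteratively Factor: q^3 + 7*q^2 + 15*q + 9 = (q + 3)*(q^2 + 4*q + 3) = (q + 1)*(q + 3)*(q + 3)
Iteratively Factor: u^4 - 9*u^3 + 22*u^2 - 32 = (u - 4)*(u^3 - 5*u^2 + 2*u + 8) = (u - 4)*(u - 2)*(u^2 - 3*u - 4) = (u - 4)*(u - 2)*(u + 1)*(u - 4)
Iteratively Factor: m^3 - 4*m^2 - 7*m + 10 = (m - 1)*(m^2 - 3*m - 10) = (m - 1)*(m + 2)*(m - 5)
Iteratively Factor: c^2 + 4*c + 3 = (c + 3)*(c + 1)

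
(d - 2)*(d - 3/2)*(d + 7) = d^3 + 7*d^2/2 - 43*d/2 + 21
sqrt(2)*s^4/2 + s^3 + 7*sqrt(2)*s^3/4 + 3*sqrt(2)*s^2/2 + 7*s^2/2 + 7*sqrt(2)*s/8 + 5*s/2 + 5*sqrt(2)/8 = (s + 1)*(s + 5/2)*(s + sqrt(2)/2)*(sqrt(2)*s/2 + 1/2)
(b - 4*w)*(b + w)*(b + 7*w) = b^3 + 4*b^2*w - 25*b*w^2 - 28*w^3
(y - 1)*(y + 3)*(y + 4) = y^3 + 6*y^2 + 5*y - 12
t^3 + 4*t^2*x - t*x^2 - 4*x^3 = (t - x)*(t + x)*(t + 4*x)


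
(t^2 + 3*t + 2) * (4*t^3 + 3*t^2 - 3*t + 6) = 4*t^5 + 15*t^4 + 14*t^3 + 3*t^2 + 12*t + 12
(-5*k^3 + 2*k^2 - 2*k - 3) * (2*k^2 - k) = -10*k^5 + 9*k^4 - 6*k^3 - 4*k^2 + 3*k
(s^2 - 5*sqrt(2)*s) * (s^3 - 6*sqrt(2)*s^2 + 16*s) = s^5 - 11*sqrt(2)*s^4 + 76*s^3 - 80*sqrt(2)*s^2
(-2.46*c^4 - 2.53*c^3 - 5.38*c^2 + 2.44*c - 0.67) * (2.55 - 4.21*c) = 10.3566*c^5 + 4.3783*c^4 + 16.1983*c^3 - 23.9914*c^2 + 9.0427*c - 1.7085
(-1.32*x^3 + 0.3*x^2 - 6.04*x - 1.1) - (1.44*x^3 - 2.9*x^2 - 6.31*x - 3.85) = -2.76*x^3 + 3.2*x^2 + 0.27*x + 2.75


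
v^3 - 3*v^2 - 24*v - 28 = (v - 7)*(v + 2)^2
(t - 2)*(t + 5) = t^2 + 3*t - 10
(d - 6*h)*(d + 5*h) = d^2 - d*h - 30*h^2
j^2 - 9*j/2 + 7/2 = (j - 7/2)*(j - 1)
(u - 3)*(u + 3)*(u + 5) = u^3 + 5*u^2 - 9*u - 45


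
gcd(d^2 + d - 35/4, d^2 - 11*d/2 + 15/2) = d - 5/2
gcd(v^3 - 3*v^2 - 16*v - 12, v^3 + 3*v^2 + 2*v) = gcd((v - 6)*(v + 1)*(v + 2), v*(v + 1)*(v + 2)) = v^2 + 3*v + 2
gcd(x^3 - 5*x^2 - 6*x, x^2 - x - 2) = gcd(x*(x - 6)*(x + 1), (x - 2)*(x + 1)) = x + 1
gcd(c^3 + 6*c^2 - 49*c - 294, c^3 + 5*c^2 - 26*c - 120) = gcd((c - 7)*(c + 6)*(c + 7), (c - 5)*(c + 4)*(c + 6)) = c + 6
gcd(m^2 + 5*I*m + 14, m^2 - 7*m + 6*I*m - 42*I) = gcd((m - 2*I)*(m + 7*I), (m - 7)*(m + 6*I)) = 1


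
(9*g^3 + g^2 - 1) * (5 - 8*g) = -72*g^4 + 37*g^3 + 5*g^2 + 8*g - 5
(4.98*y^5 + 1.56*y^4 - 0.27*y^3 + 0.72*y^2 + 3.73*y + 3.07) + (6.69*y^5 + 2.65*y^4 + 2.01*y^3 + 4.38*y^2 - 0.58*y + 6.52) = 11.67*y^5 + 4.21*y^4 + 1.74*y^3 + 5.1*y^2 + 3.15*y + 9.59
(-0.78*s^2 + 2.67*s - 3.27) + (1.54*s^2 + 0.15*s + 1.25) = 0.76*s^2 + 2.82*s - 2.02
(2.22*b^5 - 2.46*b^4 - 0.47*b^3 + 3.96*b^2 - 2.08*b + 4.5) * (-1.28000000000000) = -2.8416*b^5 + 3.1488*b^4 + 0.6016*b^3 - 5.0688*b^2 + 2.6624*b - 5.76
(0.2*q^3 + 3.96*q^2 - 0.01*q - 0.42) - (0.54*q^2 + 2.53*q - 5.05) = 0.2*q^3 + 3.42*q^2 - 2.54*q + 4.63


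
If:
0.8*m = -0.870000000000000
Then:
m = -1.09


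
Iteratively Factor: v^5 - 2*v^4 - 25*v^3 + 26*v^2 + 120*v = (v + 2)*(v^4 - 4*v^3 - 17*v^2 + 60*v) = (v + 2)*(v + 4)*(v^3 - 8*v^2 + 15*v) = v*(v + 2)*(v + 4)*(v^2 - 8*v + 15) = v*(v - 5)*(v + 2)*(v + 4)*(v - 3)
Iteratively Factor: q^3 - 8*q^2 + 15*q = (q)*(q^2 - 8*q + 15) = q*(q - 5)*(q - 3)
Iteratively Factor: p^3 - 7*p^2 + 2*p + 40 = (p - 5)*(p^2 - 2*p - 8) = (p - 5)*(p - 4)*(p + 2)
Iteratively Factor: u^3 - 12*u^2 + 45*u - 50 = (u - 5)*(u^2 - 7*u + 10) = (u - 5)^2*(u - 2)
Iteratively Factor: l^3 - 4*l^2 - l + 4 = (l - 4)*(l^2 - 1) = (l - 4)*(l - 1)*(l + 1)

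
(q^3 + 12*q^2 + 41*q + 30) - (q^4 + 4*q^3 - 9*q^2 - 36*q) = -q^4 - 3*q^3 + 21*q^2 + 77*q + 30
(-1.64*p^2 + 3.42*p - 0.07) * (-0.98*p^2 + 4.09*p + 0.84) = 1.6072*p^4 - 10.0592*p^3 + 12.6788*p^2 + 2.5865*p - 0.0588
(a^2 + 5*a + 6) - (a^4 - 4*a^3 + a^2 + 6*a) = -a^4 + 4*a^3 - a + 6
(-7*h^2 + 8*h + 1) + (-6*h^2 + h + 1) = -13*h^2 + 9*h + 2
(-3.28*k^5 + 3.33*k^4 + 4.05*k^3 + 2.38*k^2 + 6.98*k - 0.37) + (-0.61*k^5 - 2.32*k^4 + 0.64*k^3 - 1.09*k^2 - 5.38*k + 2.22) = -3.89*k^5 + 1.01*k^4 + 4.69*k^3 + 1.29*k^2 + 1.6*k + 1.85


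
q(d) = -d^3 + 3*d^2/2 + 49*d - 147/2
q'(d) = -3*d^2 + 3*d + 49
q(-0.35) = -90.42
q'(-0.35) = 47.58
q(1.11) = -18.63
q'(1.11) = 48.63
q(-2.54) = -171.90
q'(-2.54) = 22.03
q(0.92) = -27.93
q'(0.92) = 49.22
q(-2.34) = -167.13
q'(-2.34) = 25.55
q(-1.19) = -128.00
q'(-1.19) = 41.18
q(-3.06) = -180.74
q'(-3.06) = 11.73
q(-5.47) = -132.98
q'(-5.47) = -57.17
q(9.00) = -240.00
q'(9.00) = -167.00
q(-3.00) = -180.00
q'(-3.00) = 13.00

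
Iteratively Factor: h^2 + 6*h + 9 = (h + 3)*(h + 3)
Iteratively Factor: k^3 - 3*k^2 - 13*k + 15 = (k + 3)*(k^2 - 6*k + 5) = (k - 5)*(k + 3)*(k - 1)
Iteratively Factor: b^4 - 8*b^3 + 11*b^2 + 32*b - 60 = (b - 2)*(b^3 - 6*b^2 - b + 30) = (b - 5)*(b - 2)*(b^2 - b - 6) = (b - 5)*(b - 2)*(b + 2)*(b - 3)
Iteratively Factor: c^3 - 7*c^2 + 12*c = (c - 3)*(c^2 - 4*c) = (c - 4)*(c - 3)*(c)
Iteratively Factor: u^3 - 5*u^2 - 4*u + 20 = (u - 5)*(u^2 - 4) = (u - 5)*(u + 2)*(u - 2)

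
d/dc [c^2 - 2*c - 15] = 2*c - 2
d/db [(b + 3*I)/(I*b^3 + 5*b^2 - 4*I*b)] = 2*(I*b^3 - 2*b^2 + 15*I*b + 6)/(b^2*(b^4 - 10*I*b^3 - 33*b^2 + 40*I*b + 16))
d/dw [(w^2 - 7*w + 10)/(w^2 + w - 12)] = 2*(4*w^2 - 22*w + 37)/(w^4 + 2*w^3 - 23*w^2 - 24*w + 144)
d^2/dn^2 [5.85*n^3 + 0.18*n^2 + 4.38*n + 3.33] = 35.1*n + 0.36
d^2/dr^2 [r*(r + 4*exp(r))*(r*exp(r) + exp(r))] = (r^3 + 16*r^2*exp(r) + 7*r^2 + 48*r*exp(r) + 10*r + 24*exp(r) + 2)*exp(r)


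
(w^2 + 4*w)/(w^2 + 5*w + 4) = w/(w + 1)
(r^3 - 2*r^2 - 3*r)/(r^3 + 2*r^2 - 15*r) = (r + 1)/(r + 5)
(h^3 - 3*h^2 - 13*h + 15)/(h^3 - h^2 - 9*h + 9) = (h - 5)/(h - 3)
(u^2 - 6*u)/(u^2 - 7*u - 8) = u*(6 - u)/(-u^2 + 7*u + 8)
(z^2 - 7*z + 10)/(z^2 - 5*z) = (z - 2)/z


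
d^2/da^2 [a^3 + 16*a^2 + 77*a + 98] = 6*a + 32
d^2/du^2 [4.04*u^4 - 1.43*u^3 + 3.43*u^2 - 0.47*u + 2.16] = 48.48*u^2 - 8.58*u + 6.86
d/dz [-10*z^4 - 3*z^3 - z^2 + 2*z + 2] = -40*z^3 - 9*z^2 - 2*z + 2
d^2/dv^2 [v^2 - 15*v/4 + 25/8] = 2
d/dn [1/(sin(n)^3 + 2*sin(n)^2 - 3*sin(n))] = (-4/tan(n) + 3*cos(n)^3/sin(n)^2)/((sin(n) - 1)^2*(sin(n) + 3)^2)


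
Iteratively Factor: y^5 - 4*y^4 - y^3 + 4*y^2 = (y - 1)*(y^4 - 3*y^3 - 4*y^2) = (y - 4)*(y - 1)*(y^3 + y^2) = (y - 4)*(y - 1)*(y + 1)*(y^2) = y*(y - 4)*(y - 1)*(y + 1)*(y)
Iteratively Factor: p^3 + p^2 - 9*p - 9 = (p - 3)*(p^2 + 4*p + 3) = (p - 3)*(p + 1)*(p + 3)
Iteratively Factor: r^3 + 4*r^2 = (r)*(r^2 + 4*r) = r*(r + 4)*(r)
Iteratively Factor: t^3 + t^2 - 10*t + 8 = (t + 4)*(t^2 - 3*t + 2) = (t - 2)*(t + 4)*(t - 1)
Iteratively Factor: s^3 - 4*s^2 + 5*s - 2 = (s - 2)*(s^2 - 2*s + 1) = (s - 2)*(s - 1)*(s - 1)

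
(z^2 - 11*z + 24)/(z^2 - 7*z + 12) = (z - 8)/(z - 4)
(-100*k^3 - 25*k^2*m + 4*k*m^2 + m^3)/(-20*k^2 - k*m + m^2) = 5*k + m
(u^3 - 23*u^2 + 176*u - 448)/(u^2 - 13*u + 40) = (u^2 - 15*u + 56)/(u - 5)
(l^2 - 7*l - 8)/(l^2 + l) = (l - 8)/l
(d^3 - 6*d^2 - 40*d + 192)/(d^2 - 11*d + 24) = (d^2 + 2*d - 24)/(d - 3)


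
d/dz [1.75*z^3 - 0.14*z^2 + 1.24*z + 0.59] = 5.25*z^2 - 0.28*z + 1.24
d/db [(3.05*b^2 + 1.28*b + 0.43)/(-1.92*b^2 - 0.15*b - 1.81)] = (2.0001*b^2 - 9.3898*b - 2.2523)/(3.6864*b^4 + 0.576*b^3 + 6.9729*b^2 + 0.543*b + 3.2761)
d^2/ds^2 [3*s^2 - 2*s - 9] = 6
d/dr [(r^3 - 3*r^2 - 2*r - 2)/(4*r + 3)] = (8*r^3 - 3*r^2 - 18*r + 2)/(16*r^2 + 24*r + 9)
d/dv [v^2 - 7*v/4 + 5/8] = 2*v - 7/4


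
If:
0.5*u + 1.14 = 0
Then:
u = -2.28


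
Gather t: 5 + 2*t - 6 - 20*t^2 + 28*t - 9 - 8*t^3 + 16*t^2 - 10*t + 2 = -8*t^3 - 4*t^2 + 20*t - 8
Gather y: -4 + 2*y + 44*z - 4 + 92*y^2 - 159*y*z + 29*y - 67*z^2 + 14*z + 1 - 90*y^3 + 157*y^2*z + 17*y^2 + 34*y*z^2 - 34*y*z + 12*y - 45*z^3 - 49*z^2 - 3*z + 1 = -90*y^3 + y^2*(157*z + 109) + y*(34*z^2 - 193*z + 43) - 45*z^3 - 116*z^2 + 55*z - 6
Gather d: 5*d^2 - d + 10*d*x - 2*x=5*d^2 + d*(10*x - 1) - 2*x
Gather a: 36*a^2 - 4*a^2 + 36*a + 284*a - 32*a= 32*a^2 + 288*a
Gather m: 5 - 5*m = 5 - 5*m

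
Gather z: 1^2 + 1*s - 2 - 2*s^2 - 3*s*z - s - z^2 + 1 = -2*s^2 - 3*s*z - z^2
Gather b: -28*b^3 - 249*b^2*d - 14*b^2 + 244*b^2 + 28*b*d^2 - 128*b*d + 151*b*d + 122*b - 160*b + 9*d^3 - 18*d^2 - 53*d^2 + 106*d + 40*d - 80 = -28*b^3 + b^2*(230 - 249*d) + b*(28*d^2 + 23*d - 38) + 9*d^3 - 71*d^2 + 146*d - 80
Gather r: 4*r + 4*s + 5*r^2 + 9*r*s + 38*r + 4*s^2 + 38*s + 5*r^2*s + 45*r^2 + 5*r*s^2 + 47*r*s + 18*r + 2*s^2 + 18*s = r^2*(5*s + 50) + r*(5*s^2 + 56*s + 60) + 6*s^2 + 60*s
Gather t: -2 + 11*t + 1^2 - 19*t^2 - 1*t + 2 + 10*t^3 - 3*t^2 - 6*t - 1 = 10*t^3 - 22*t^2 + 4*t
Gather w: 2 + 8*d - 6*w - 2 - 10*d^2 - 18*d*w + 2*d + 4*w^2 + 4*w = -10*d^2 + 10*d + 4*w^2 + w*(-18*d - 2)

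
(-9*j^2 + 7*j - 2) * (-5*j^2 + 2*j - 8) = 45*j^4 - 53*j^3 + 96*j^2 - 60*j + 16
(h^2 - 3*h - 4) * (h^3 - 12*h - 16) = h^5 - 3*h^4 - 16*h^3 + 20*h^2 + 96*h + 64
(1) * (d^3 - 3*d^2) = d^3 - 3*d^2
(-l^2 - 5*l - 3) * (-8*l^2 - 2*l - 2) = 8*l^4 + 42*l^3 + 36*l^2 + 16*l + 6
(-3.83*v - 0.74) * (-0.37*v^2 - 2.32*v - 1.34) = 1.4171*v^3 + 9.1594*v^2 + 6.849*v + 0.9916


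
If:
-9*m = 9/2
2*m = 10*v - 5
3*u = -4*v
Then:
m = -1/2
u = -8/15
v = 2/5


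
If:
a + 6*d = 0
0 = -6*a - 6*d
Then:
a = 0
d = 0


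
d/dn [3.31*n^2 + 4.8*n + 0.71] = 6.62*n + 4.8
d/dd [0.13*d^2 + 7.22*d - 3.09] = 0.26*d + 7.22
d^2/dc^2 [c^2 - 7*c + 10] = 2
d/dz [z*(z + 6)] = 2*z + 6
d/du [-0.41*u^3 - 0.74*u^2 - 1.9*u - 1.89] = -1.23*u^2 - 1.48*u - 1.9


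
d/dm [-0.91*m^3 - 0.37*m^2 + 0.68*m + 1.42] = -2.73*m^2 - 0.74*m + 0.68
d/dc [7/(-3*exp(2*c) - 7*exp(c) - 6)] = (42*exp(c) + 49)*exp(c)/(3*exp(2*c) + 7*exp(c) + 6)^2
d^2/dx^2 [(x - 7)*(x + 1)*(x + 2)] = 6*x - 8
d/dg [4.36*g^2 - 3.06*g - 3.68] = 8.72*g - 3.06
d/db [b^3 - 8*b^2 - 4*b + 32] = 3*b^2 - 16*b - 4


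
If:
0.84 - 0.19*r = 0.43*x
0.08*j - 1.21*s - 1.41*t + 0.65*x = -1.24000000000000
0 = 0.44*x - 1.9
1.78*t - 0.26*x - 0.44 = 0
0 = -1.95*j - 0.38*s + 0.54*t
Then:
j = -0.21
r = -5.35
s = 2.31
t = 0.88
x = 4.32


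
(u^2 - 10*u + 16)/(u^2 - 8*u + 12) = (u - 8)/(u - 6)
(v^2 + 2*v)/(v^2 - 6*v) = (v + 2)/(v - 6)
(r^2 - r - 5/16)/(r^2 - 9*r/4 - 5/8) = (4*r - 5)/(2*(2*r - 5))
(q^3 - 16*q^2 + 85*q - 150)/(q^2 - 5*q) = q - 11 + 30/q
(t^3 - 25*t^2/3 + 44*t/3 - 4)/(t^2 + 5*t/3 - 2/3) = (t^2 - 8*t + 12)/(t + 2)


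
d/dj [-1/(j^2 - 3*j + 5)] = (2*j - 3)/(j^2 - 3*j + 5)^2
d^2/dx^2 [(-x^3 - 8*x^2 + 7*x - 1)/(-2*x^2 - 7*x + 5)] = 2*(-81*x^3 + 147*x^2 - 93*x + 14)/(8*x^6 + 84*x^5 + 234*x^4 - 77*x^3 - 585*x^2 + 525*x - 125)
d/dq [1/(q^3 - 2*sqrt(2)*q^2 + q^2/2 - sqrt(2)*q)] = 4*(-3*q^2 - q + 4*sqrt(2)*q + sqrt(2))/(q^2*(2*q^2 - 4*sqrt(2)*q + q - 2*sqrt(2))^2)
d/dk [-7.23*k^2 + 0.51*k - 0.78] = 0.51 - 14.46*k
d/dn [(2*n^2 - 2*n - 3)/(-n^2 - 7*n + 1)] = (-16*n^2 - 2*n - 23)/(n^4 + 14*n^3 + 47*n^2 - 14*n + 1)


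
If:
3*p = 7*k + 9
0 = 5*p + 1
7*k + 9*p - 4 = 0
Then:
No Solution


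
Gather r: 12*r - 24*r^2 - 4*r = -24*r^2 + 8*r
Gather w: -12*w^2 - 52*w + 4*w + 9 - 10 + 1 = -12*w^2 - 48*w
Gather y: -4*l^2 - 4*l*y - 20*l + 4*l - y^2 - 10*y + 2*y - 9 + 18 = -4*l^2 - 16*l - y^2 + y*(-4*l - 8) + 9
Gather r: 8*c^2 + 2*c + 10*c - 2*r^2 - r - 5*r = 8*c^2 + 12*c - 2*r^2 - 6*r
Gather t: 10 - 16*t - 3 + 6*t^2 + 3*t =6*t^2 - 13*t + 7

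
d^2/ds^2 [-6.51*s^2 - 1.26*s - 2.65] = -13.0200000000000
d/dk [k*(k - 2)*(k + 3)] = 3*k^2 + 2*k - 6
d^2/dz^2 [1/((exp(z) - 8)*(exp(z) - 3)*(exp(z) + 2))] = (9*exp(5*z) - 99*exp(4*z) + 328*exp(3*z) - 486*exp(2*z) + 1732*exp(z) - 96)*exp(z)/(exp(9*z) - 27*exp(8*z) + 249*exp(7*z) - 693*exp(6*z) - 2094*exp(5*z) + 12132*exp(4*z) + 1736*exp(3*z) - 61632*exp(2*z) + 13824*exp(z) + 110592)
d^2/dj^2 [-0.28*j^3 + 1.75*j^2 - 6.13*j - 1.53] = 3.5 - 1.68*j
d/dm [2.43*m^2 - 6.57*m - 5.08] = 4.86*m - 6.57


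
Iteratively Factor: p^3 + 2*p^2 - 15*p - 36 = (p + 3)*(p^2 - p - 12) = (p + 3)^2*(p - 4)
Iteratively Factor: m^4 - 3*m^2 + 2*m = (m + 2)*(m^3 - 2*m^2 + m) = (m - 1)*(m + 2)*(m^2 - m) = m*(m - 1)*(m + 2)*(m - 1)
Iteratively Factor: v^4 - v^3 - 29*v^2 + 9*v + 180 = (v - 3)*(v^3 + 2*v^2 - 23*v - 60) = (v - 5)*(v - 3)*(v^2 + 7*v + 12) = (v - 5)*(v - 3)*(v + 3)*(v + 4)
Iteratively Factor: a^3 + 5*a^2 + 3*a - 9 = (a - 1)*(a^2 + 6*a + 9) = (a - 1)*(a + 3)*(a + 3)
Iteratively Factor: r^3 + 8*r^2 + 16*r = (r)*(r^2 + 8*r + 16) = r*(r + 4)*(r + 4)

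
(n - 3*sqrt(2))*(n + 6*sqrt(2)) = n^2 + 3*sqrt(2)*n - 36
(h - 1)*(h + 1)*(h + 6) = h^3 + 6*h^2 - h - 6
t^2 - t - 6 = (t - 3)*(t + 2)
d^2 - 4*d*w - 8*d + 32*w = (d - 8)*(d - 4*w)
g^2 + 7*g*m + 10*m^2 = (g + 2*m)*(g + 5*m)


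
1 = 1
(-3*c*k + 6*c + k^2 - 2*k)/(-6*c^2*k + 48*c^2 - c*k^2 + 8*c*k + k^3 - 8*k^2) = (k - 2)/(2*c*k - 16*c + k^2 - 8*k)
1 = 1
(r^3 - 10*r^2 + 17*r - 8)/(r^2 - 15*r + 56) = (r^2 - 2*r + 1)/(r - 7)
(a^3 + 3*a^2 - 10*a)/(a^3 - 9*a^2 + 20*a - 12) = a*(a + 5)/(a^2 - 7*a + 6)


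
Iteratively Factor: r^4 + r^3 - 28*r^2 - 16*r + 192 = (r - 3)*(r^3 + 4*r^2 - 16*r - 64) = (r - 3)*(r + 4)*(r^2 - 16) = (r - 3)*(r + 4)^2*(r - 4)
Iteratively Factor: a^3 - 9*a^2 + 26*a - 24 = (a - 3)*(a^2 - 6*a + 8) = (a - 4)*(a - 3)*(a - 2)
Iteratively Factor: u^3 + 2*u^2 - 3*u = (u - 1)*(u^2 + 3*u) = u*(u - 1)*(u + 3)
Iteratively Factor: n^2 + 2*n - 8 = (n + 4)*(n - 2)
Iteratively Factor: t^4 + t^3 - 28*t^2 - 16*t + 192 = (t - 3)*(t^3 + 4*t^2 - 16*t - 64) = (t - 3)*(t + 4)*(t^2 - 16) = (t - 4)*(t - 3)*(t + 4)*(t + 4)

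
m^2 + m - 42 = (m - 6)*(m + 7)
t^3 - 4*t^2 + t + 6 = (t - 3)*(t - 2)*(t + 1)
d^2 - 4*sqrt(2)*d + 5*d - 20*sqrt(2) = (d + 5)*(d - 4*sqrt(2))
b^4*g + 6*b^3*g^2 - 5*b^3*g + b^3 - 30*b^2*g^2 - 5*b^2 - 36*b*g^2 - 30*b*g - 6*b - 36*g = (b - 6)*(b + 1)*(b + 6*g)*(b*g + 1)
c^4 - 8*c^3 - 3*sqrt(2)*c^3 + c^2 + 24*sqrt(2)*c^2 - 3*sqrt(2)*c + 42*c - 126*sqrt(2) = (c - 7)*(c - 3)*(c + 2)*(c - 3*sqrt(2))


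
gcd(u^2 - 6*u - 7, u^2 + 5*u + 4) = u + 1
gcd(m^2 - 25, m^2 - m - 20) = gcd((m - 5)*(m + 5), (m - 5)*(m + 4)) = m - 5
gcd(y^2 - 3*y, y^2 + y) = y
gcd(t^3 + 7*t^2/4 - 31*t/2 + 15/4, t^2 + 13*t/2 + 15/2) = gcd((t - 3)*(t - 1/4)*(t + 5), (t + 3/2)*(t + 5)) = t + 5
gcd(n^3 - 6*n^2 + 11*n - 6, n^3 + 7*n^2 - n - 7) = n - 1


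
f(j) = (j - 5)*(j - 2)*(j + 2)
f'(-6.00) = 164.00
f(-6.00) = -352.00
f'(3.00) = -7.00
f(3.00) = -10.00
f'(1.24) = -11.79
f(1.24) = 9.26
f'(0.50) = -8.25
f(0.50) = 16.88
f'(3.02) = -6.84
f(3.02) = -10.14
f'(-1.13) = 11.13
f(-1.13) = 16.69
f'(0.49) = -8.18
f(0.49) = 16.96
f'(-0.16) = -2.32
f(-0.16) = 20.51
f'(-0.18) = -2.10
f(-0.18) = 20.55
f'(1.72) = -12.32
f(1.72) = 3.42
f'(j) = (j - 5)*(j - 2) + (j - 5)*(j + 2) + (j - 2)*(j + 2)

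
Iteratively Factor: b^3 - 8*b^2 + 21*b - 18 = (b - 2)*(b^2 - 6*b + 9) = (b - 3)*(b - 2)*(b - 3)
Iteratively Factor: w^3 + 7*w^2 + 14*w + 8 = (w + 4)*(w^2 + 3*w + 2) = (w + 1)*(w + 4)*(w + 2)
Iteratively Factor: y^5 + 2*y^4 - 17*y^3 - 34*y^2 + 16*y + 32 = (y - 1)*(y^4 + 3*y^3 - 14*y^2 - 48*y - 32) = (y - 1)*(y + 4)*(y^3 - y^2 - 10*y - 8) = (y - 1)*(y + 1)*(y + 4)*(y^2 - 2*y - 8) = (y - 1)*(y + 1)*(y + 2)*(y + 4)*(y - 4)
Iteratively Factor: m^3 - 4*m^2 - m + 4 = (m - 1)*(m^2 - 3*m - 4) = (m - 4)*(m - 1)*(m + 1)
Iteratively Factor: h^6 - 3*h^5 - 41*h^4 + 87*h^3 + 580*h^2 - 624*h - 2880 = (h - 4)*(h^5 + h^4 - 37*h^3 - 61*h^2 + 336*h + 720) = (h - 4)*(h + 3)*(h^4 - 2*h^3 - 31*h^2 + 32*h + 240) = (h - 4)^2*(h + 3)*(h^3 + 2*h^2 - 23*h - 60) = (h - 4)^2*(h + 3)*(h + 4)*(h^2 - 2*h - 15) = (h - 4)^2*(h + 3)^2*(h + 4)*(h - 5)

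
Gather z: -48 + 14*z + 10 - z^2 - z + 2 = -z^2 + 13*z - 36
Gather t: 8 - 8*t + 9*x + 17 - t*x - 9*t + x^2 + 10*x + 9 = t*(-x - 17) + x^2 + 19*x + 34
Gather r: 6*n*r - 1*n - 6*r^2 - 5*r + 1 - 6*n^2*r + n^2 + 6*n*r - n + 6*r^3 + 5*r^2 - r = n^2 - 2*n + 6*r^3 - r^2 + r*(-6*n^2 + 12*n - 6) + 1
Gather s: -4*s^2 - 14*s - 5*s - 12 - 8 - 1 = -4*s^2 - 19*s - 21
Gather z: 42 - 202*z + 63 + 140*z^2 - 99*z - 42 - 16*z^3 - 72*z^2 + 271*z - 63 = -16*z^3 + 68*z^2 - 30*z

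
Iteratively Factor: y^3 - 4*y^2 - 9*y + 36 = (y - 3)*(y^2 - y - 12) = (y - 4)*(y - 3)*(y + 3)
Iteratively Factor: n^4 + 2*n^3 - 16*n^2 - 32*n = (n + 2)*(n^3 - 16*n) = (n + 2)*(n + 4)*(n^2 - 4*n) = n*(n + 2)*(n + 4)*(n - 4)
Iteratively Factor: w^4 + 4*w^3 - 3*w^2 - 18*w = (w + 3)*(w^3 + w^2 - 6*w) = w*(w + 3)*(w^2 + w - 6) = w*(w + 3)^2*(w - 2)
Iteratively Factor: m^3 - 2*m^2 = (m)*(m^2 - 2*m) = m*(m - 2)*(m)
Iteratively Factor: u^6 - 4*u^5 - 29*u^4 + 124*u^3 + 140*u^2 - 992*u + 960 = (u - 5)*(u^5 + u^4 - 24*u^3 + 4*u^2 + 160*u - 192) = (u - 5)*(u - 3)*(u^4 + 4*u^3 - 12*u^2 - 32*u + 64) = (u - 5)*(u - 3)*(u + 4)*(u^3 - 12*u + 16) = (u - 5)*(u - 3)*(u - 2)*(u + 4)*(u^2 + 2*u - 8) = (u - 5)*(u - 3)*(u - 2)*(u + 4)^2*(u - 2)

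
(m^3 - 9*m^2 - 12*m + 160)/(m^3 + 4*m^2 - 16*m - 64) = (m^2 - 13*m + 40)/(m^2 - 16)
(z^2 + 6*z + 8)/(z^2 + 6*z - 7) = (z^2 + 6*z + 8)/(z^2 + 6*z - 7)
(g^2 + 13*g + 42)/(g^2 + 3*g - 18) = (g + 7)/(g - 3)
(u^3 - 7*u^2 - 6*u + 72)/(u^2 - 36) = (u^2 - u - 12)/(u + 6)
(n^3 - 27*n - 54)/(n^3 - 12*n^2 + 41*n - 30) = (n^2 + 6*n + 9)/(n^2 - 6*n + 5)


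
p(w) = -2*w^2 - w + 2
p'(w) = -4*w - 1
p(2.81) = -16.60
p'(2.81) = -12.24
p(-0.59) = 1.89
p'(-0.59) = 1.36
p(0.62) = 0.61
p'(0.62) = -3.48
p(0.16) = 1.79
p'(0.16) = -1.64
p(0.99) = -0.95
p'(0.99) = -4.96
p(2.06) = -8.55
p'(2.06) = -9.24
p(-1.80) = -2.68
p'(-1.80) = 6.20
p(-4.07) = -27.06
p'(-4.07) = 15.28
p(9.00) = -169.00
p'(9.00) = -37.00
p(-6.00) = -64.00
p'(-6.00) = 23.00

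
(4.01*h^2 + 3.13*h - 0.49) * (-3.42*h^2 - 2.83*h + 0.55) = -13.7142*h^4 - 22.0529*h^3 - 4.9766*h^2 + 3.1082*h - 0.2695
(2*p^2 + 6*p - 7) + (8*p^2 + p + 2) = 10*p^2 + 7*p - 5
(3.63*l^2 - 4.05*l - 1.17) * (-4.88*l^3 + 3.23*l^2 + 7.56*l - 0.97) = -17.7144*l^5 + 31.4889*l^4 + 20.0709*l^3 - 37.9182*l^2 - 4.9167*l + 1.1349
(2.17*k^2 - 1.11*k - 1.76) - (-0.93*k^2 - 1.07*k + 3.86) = 3.1*k^2 - 0.04*k - 5.62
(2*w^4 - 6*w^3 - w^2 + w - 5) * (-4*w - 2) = -8*w^5 + 20*w^4 + 16*w^3 - 2*w^2 + 18*w + 10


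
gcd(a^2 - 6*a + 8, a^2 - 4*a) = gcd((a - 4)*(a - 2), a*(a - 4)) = a - 4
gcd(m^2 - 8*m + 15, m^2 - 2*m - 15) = m - 5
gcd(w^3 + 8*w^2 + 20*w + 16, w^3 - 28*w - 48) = w^2 + 6*w + 8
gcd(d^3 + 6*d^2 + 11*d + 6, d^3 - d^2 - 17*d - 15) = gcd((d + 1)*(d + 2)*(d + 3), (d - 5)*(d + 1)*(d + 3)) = d^2 + 4*d + 3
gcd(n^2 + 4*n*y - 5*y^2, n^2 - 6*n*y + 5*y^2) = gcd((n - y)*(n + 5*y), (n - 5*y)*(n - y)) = -n + y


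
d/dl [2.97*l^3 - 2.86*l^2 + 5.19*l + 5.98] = 8.91*l^2 - 5.72*l + 5.19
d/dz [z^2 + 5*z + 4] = 2*z + 5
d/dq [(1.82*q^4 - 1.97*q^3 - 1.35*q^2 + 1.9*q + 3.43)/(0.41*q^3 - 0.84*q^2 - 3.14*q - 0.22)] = (0.7462*q^6 - 3.0576*q^5 - 14.9361*q^4 + 9.212*q^3 + 2.9163*q^2 + 6.3564*q + 10.3522)/(0.1681*q^6 - 0.6888*q^5 - 1.8692*q^4 + 5.0948*q^3 + 10.2292*q^2 + 1.3816*q + 0.0484)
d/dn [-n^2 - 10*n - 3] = -2*n - 10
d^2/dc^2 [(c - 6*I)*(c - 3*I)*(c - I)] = 6*c - 20*I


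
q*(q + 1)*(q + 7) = q^3 + 8*q^2 + 7*q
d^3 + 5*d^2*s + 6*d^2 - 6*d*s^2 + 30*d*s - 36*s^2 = (d + 6)*(d - s)*(d + 6*s)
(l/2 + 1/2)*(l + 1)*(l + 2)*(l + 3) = l^4/2 + 7*l^3/2 + 17*l^2/2 + 17*l/2 + 3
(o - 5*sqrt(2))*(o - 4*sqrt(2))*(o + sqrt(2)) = o^3 - 8*sqrt(2)*o^2 + 22*o + 40*sqrt(2)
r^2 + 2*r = r*(r + 2)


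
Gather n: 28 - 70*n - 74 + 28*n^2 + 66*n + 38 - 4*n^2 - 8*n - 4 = 24*n^2 - 12*n - 12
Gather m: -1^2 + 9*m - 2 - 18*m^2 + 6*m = -18*m^2 + 15*m - 3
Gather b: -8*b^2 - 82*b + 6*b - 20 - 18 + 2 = -8*b^2 - 76*b - 36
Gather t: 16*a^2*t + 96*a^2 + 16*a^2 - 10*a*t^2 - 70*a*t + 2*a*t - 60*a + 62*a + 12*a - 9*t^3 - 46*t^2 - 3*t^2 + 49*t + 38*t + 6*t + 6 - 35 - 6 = 112*a^2 + 14*a - 9*t^3 + t^2*(-10*a - 49) + t*(16*a^2 - 68*a + 93) - 35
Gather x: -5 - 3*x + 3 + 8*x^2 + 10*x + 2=8*x^2 + 7*x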